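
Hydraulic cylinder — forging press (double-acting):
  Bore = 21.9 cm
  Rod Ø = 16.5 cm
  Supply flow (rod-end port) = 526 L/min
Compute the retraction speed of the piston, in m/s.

v ≈ 0.538 m/s

Rod-side annular area A_ann = π/4 × (21.9² − 16.5²) = 162.9 cm^2
Flow into the rod-end port fills the annular volume.
v = Q / A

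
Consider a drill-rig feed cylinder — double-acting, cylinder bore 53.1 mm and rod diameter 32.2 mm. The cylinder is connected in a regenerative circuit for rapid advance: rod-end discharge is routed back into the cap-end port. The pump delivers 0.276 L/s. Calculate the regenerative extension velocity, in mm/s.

In regeneration the rod-end outflow joins the pump flow into the cap end, so the net volume the pump must supply per unit advance equals the rod cross-section area.
Rod cross-section A_rod = π/4 × (32.2 mm)² = 814.3 mm^2
v = Q_pump / A_rod

v ≈ 339 mm/s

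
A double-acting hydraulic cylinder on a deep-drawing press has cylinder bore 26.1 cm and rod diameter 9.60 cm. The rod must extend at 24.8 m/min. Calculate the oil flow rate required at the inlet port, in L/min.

Cap-side area A_cap = π/4 × (26.1 cm)² = 535.0 cm^2
Q = A × v

Q ≈ 1330 L/min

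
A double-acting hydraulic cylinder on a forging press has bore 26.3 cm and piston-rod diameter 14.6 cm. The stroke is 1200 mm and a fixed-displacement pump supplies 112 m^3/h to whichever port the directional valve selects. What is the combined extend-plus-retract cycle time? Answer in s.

Cap-side area A_cap = π/4 × (26.3 cm)² = 543.3 cm^2
Rod-side annular area A_ann = π/4 × (26.3² − 14.6²) = 375.8 cm^2
t_ext = A_cap·L/Q = 2.095 s
t_ret = A_ann·L/Q = 1.450 s
t_cycle = t_ext + t_ret

t ≈ 3.55 s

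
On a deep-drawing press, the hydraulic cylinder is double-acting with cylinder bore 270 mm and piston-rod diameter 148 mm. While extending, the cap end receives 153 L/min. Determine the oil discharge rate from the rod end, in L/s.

Q_out ≈ 1.78 L/s

Cap-side area A_cap = π/4 × (270 mm)² = 57260 mm^2
Rod-side annular area A_ann = π/4 × (270² − 148²) = 40050 mm^2
Piston speed v = Q_in/A_cap; rod-end outflow Q_out = v × A_ann = Q_in × A_ann/A_cap.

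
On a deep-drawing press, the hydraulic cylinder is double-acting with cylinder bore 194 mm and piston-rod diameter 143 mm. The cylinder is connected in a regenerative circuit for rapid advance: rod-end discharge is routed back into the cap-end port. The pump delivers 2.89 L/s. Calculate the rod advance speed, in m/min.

In regeneration the rod-end outflow joins the pump flow into the cap end, so the net volume the pump must supply per unit advance equals the rod cross-section area.
Rod cross-section A_rod = π/4 × (143 mm)² = 16060 mm^2
v = Q_pump / A_rod

v ≈ 10.8 m/min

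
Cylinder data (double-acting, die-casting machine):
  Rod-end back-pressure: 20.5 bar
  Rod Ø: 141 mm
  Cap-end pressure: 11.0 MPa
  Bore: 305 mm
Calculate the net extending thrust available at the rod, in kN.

F ≈ 686 kN

Cap-side area A_cap = π/4 × (305 mm)² = 73060 mm^2
Rod-side annular area A_ann = π/4 × (305² − 141²) = 57450 mm^2
Net thrust = P_cap·A_cap − P_rod·A_ann = 803.7 kN − 117.8 kN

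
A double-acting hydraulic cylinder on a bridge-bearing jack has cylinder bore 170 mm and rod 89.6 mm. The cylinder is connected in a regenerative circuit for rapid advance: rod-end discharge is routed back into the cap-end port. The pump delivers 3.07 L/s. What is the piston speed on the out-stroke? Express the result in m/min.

In regeneration the rod-end outflow joins the pump flow into the cap end, so the net volume the pump must supply per unit advance equals the rod cross-section area.
Rod cross-section A_rod = π/4 × (89.6 mm)² = 6305 mm^2
v = Q_pump / A_rod

v ≈ 29.2 m/min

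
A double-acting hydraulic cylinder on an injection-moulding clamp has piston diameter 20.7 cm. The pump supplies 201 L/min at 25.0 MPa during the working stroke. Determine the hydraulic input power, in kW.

W ≈ 83.8 kW

Hydraulic power = P × Q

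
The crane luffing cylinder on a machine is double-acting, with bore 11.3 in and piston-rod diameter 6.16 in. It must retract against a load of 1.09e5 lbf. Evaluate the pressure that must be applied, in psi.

Rod-side annular area A_ann = π/4 × (11.3² − 6.16²) = 70.49 in^2
Retraction: pressure acts on the annular area.
P = F / A = 1.09e5 lbf / A

P ≈ 1550 psi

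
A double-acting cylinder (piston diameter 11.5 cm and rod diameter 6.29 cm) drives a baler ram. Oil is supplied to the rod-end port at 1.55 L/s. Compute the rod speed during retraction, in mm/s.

v ≈ 213 mm/s

Rod-side annular area A_ann = π/4 × (11.5² − 6.29²) = 72.80 cm^2
Flow into the rod-end port fills the annular volume.
v = Q / A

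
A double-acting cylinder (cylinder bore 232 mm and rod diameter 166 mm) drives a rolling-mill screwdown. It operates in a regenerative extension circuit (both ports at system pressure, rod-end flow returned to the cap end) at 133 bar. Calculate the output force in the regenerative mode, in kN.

F ≈ 288 kN

With equal pressure on both faces, forces on the annular region cancel; the net push is pressure × rod cross-section.
Rod cross-section A_rod = π/4 × (166 mm)² = 21640 mm^2
F = P × A_rod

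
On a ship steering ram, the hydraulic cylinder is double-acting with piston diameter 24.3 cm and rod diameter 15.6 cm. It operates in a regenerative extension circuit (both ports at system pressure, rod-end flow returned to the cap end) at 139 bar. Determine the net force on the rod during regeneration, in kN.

With equal pressure on both faces, forces on the annular region cancel; the net push is pressure × rod cross-section.
Rod cross-section A_rod = π/4 × (15.6 cm)² = 191.1 cm^2
F = P × A_rod

F ≈ 266 kN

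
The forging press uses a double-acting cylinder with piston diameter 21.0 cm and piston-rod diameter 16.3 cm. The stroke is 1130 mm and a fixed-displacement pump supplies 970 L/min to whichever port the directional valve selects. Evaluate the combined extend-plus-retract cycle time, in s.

t ≈ 3.38 s

Cap-side area A_cap = π/4 × (21.0 cm)² = 346.4 cm^2
Rod-side annular area A_ann = π/4 × (21.0² − 16.3²) = 137.7 cm^2
t_ext = A_cap·L/Q = 2.421 s
t_ret = A_ann·L/Q = 0.9624 s
t_cycle = t_ext + t_ret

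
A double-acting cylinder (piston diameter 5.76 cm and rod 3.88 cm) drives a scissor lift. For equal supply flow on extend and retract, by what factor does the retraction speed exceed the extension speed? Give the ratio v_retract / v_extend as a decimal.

Cap-side area A_cap = π/4 × (5.76 cm)² = 26.06 cm^2
Rod-side annular area A_ann = π/4 × (5.76² − 3.88²) = 14.23 cm^2
For equal Q, v ∝ 1/A, so v_ret/v_ext = A_cap/A_ann.

v_ret/v_ext ≈ 1.83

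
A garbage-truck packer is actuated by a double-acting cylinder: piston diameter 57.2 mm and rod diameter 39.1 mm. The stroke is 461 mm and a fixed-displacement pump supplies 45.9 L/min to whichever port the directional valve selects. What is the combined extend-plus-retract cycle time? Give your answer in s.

Cap-side area A_cap = π/4 × (57.2 mm)² = 2570 mm^2
Rod-side annular area A_ann = π/4 × (57.2² − 39.1²) = 1369 mm^2
t_ext = A_cap·L/Q = 1.549 s
t_ret = A_ann·L/Q = 0.8250 s
t_cycle = t_ext + t_ret

t ≈ 2.37 s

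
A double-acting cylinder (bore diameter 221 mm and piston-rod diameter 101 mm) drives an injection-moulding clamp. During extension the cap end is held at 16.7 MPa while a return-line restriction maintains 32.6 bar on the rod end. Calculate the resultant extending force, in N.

Cap-side area A_cap = π/4 × (221 mm)² = 38360 mm^2
Rod-side annular area A_ann = π/4 × (221² − 101²) = 30350 mm^2
Net thrust = P_cap·A_cap − P_rod·A_ann = 6.406e5 N − 98930 N

F ≈ 5.42e5 N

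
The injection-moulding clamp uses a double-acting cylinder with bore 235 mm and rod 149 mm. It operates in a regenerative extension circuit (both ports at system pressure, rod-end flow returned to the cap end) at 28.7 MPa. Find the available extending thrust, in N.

With equal pressure on both faces, forces on the annular region cancel; the net push is pressure × rod cross-section.
Rod cross-section A_rod = π/4 × (149 mm)² = 17440 mm^2
F = P × A_rod

F ≈ 5.00e5 N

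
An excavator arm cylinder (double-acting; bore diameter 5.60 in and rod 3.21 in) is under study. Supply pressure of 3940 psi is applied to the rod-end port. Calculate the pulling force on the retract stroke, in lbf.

F ≈ 65200 lbf

Rod-side annular area A_ann = π/4 × (5.60² − 3.21²) = 16.54 in^2
On retraction the pressure acts on the annular area (bore minus rod).
F = P × A_ann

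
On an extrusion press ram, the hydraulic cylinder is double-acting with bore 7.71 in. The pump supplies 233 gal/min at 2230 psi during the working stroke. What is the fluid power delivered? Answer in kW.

Hydraulic power = P × Q

W ≈ 226 kW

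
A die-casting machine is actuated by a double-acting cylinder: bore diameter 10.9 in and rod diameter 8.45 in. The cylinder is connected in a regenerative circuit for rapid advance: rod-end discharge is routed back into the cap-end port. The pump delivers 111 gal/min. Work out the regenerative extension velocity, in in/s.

In regeneration the rod-end outflow joins the pump flow into the cap end, so the net volume the pump must supply per unit advance equals the rod cross-section area.
Rod cross-section A_rod = π/4 × (8.45 in)² = 56.08 in^2
v = Q_pump / A_rod

v ≈ 7.62 in/s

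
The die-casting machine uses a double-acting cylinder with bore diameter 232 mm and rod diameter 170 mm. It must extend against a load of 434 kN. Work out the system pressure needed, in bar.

Cap-side area A_cap = π/4 × (232 mm)² = 42270 mm^2
P = F / A = 434 kN / A

P ≈ 103 bar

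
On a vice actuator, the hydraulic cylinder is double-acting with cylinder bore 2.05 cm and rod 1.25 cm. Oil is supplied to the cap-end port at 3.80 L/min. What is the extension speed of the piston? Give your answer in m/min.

v ≈ 11.5 m/min

Cap-side area A_cap = π/4 × (2.05 cm)² = 3.301 cm^2
v = Q / A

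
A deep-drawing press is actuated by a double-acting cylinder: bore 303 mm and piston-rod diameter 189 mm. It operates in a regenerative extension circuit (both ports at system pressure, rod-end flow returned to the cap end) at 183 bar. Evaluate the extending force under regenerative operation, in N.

F ≈ 5.13e5 N

With equal pressure on both faces, forces on the annular region cancel; the net push is pressure × rod cross-section.
Rod cross-section A_rod = π/4 × (189 mm)² = 28060 mm^2
F = P × A_rod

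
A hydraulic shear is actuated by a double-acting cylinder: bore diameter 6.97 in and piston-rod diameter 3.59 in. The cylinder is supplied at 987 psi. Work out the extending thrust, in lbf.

Cap-side area A_cap = π/4 × (6.97 in)² = 38.16 in^2
F = P × A_cap = 987 psi × A_cap

F ≈ 37700 lbf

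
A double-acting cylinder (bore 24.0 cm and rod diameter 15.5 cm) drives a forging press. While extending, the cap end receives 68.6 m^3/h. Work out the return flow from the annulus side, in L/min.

Cap-side area A_cap = π/4 × (24.0 cm)² = 452.4 cm^2
Rod-side annular area A_ann = π/4 × (24.0² − 15.5²) = 263.7 cm^2
Piston speed v = Q_in/A_cap; rod-end outflow Q_out = v × A_ann = Q_in × A_ann/A_cap.

Q_out ≈ 666 L/min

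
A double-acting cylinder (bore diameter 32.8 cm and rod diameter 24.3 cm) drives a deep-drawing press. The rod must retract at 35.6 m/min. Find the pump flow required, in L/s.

Q ≈ 22.6 L/s

Rod-side annular area A_ann = π/4 × (32.8² − 24.3²) = 381.2 cm^2
Q = A × v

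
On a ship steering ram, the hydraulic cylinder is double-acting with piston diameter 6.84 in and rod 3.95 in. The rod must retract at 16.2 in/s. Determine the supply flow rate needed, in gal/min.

Q ≈ 103 gal/min

Rod-side annular area A_ann = π/4 × (6.84² − 3.95²) = 24.49 in^2
Q = A × v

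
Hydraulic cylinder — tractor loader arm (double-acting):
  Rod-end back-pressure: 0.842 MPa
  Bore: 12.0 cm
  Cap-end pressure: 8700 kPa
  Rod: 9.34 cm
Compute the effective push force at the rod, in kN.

F ≈ 94.6 kN

Cap-side area A_cap = π/4 × (12.0 cm)² = 113.1 cm^2
Rod-side annular area A_ann = π/4 × (12.0² − 9.34²) = 44.58 cm^2
Net thrust = P_cap·A_cap − P_rod·A_ann = 98.39 kN − 3.754 kN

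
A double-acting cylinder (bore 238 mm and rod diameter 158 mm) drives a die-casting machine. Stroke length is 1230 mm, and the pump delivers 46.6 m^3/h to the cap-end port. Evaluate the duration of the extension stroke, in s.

t ≈ 4.23 s

Cap-side area A_cap = π/4 × (238 mm)² = 44490 mm^2
Swept volume V = A × L; t = V / Q = A·L / Q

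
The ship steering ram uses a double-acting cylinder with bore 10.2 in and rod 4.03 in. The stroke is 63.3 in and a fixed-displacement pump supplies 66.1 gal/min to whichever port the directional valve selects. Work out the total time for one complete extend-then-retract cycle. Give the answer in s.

t ≈ 37.5 s

Cap-side area A_cap = π/4 × (10.2 in)² = 81.71 in^2
Rod-side annular area A_ann = π/4 × (10.2² − 4.03²) = 68.96 in^2
t_ext = A_cap·L/Q = 20.33 s
t_ret = A_ann·L/Q = 17.15 s
t_cycle = t_ext + t_ret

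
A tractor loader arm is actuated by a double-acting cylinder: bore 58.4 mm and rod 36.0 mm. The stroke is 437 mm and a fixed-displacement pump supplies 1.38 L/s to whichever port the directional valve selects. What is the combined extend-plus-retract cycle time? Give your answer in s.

Cap-side area A_cap = π/4 × (58.4 mm)² = 2679 mm^2
Rod-side annular area A_ann = π/4 × (58.4² − 36.0²) = 1661 mm^2
t_ext = A_cap·L/Q = 0.8482 s
t_ret = A_ann·L/Q = 0.5259 s
t_cycle = t_ext + t_ret

t ≈ 1.37 s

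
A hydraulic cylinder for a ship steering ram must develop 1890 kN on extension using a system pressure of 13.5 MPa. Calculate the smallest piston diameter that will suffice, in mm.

D ≈ 422 mm

Extension force acts on the full piston face: F = P × (π/4)D².
D = √(4F / (πP)) = √(4 × 1890 kN / (π × 13.5 MPa))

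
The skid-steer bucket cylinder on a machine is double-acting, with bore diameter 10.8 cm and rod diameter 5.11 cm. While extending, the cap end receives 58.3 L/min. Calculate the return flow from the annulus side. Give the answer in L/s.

Cap-side area A_cap = π/4 × (10.8 cm)² = 91.61 cm^2
Rod-side annular area A_ann = π/4 × (10.8² − 5.11²) = 71.10 cm^2
Piston speed v = Q_in/A_cap; rod-end outflow Q_out = v × A_ann = Q_in × A_ann/A_cap.

Q_out ≈ 0.754 L/s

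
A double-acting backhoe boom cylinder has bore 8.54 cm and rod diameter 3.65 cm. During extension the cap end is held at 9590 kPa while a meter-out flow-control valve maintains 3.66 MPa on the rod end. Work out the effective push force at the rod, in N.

Cap-side area A_cap = π/4 × (8.54 cm)² = 57.28 cm^2
Rod-side annular area A_ann = π/4 × (8.54² − 3.65²) = 46.82 cm^2
Net thrust = P_cap·A_cap − P_rod·A_ann = 54930 N − 17130 N

F ≈ 37800 N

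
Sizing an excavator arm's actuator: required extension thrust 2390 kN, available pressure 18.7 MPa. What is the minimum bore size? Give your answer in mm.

D ≈ 403 mm

Extension force acts on the full piston face: F = P × (π/4)D².
D = √(4F / (πP)) = √(4 × 2390 kN / (π × 18.7 MPa))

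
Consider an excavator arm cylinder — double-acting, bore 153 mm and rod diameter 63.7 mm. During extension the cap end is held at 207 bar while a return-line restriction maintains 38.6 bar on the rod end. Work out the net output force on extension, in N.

Cap-side area A_cap = π/4 × (153 mm)² = 18390 mm^2
Rod-side annular area A_ann = π/4 × (153² − 63.7²) = 15200 mm^2
Net thrust = P_cap·A_cap − P_rod·A_ann = 3.806e5 N − 58670 N

F ≈ 3.22e5 N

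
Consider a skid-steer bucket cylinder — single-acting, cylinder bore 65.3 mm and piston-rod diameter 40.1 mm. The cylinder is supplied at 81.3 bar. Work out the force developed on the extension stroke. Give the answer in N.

F ≈ 27200 N

Cap-side area A_cap = π/4 × (65.3 mm)² = 3349 mm^2
F = P × A_cap = 81.3 bar × A_cap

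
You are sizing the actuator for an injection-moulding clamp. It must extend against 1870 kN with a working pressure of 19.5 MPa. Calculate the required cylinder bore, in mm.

Extension force acts on the full piston face: F = P × (π/4)D².
D = √(4F / (πP)) = √(4 × 1870 kN / (π × 19.5 MPa))

D ≈ 349 mm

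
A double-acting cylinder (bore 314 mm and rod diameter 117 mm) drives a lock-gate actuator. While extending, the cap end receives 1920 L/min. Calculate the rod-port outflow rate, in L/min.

Q_out ≈ 1650 L/min

Cap-side area A_cap = π/4 × (314 mm)² = 77440 mm^2
Rod-side annular area A_ann = π/4 × (314² − 117²) = 66690 mm^2
Piston speed v = Q_in/A_cap; rod-end outflow Q_out = v × A_ann = Q_in × A_ann/A_cap.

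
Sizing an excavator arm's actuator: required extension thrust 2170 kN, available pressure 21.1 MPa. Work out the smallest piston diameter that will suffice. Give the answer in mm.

D ≈ 362 mm

Extension force acts on the full piston face: F = P × (π/4)D².
D = √(4F / (πP)) = √(4 × 2170 kN / (π × 21.1 MPa))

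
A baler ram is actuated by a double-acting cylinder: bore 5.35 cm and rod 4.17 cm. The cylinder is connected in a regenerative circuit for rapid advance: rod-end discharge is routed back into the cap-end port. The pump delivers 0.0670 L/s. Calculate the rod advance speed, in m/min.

In regeneration the rod-end outflow joins the pump flow into the cap end, so the net volume the pump must supply per unit advance equals the rod cross-section area.
Rod cross-section A_rod = π/4 × (4.17 cm)² = 13.66 cm^2
v = Q_pump / A_rod

v ≈ 2.94 m/min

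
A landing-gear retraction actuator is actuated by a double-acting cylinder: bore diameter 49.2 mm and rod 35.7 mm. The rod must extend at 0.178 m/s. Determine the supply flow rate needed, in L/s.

Cap-side area A_cap = π/4 × (49.2 mm)² = 1901 mm^2
Q = A × v

Q ≈ 0.338 L/s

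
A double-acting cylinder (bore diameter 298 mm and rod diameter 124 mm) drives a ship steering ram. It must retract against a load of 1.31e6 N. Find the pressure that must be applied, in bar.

Rod-side annular area A_ann = π/4 × (298² − 124²) = 57670 mm^2
Retraction: pressure acts on the annular area.
P = F / A = 1.31e6 N / A

P ≈ 227 bar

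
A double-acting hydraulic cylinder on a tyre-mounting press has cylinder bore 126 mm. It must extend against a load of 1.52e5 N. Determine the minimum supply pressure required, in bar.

P ≈ 122 bar

Cap-side area A_cap = π/4 × (126 mm)² = 12470 mm^2
P = F / A = 1.52e5 N / A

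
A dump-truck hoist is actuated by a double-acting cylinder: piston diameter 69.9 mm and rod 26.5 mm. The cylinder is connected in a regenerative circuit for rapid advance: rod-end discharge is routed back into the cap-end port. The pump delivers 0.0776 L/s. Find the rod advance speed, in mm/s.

In regeneration the rod-end outflow joins the pump flow into the cap end, so the net volume the pump must supply per unit advance equals the rod cross-section area.
Rod cross-section A_rod = π/4 × (26.5 mm)² = 551.5 mm^2
v = Q_pump / A_rod

v ≈ 141 mm/s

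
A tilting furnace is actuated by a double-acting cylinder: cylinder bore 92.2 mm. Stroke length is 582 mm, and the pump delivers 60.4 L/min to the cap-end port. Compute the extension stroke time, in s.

Cap-side area A_cap = π/4 × (92.2 mm)² = 6677 mm^2
Swept volume V = A × L; t = V / Q = A·L / Q

t ≈ 3.86 s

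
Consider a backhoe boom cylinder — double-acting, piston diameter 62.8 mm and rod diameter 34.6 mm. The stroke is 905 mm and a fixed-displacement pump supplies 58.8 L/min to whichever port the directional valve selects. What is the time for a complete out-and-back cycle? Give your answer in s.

Cap-side area A_cap = π/4 × (62.8 mm)² = 3097 mm^2
Rod-side annular area A_ann = π/4 × (62.8² − 34.6²) = 2157 mm^2
t_ext = A_cap·L/Q = 2.860 s
t_ret = A_ann·L/Q = 1.992 s
t_cycle = t_ext + t_ret

t ≈ 4.85 s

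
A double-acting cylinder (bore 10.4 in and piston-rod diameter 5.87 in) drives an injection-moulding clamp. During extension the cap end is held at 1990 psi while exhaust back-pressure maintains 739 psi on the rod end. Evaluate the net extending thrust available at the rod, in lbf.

F ≈ 1.26e5 lbf

Cap-side area A_cap = π/4 × (10.4 in)² = 84.95 in^2
Rod-side annular area A_ann = π/4 × (10.4² − 5.87²) = 57.89 in^2
Net thrust = P_cap·A_cap − P_rod·A_ann = 1.690e5 lbf − 42780 lbf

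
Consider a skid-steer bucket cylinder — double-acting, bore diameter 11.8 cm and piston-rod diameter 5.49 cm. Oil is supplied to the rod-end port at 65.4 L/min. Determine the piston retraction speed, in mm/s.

Rod-side annular area A_ann = π/4 × (11.8² − 5.49²) = 85.69 cm^2
Flow into the rod-end port fills the annular volume.
v = Q / A

v ≈ 127 mm/s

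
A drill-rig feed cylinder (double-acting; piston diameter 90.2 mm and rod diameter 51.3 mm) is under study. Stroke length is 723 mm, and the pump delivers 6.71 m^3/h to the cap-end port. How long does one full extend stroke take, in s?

t ≈ 2.48 s

Cap-side area A_cap = π/4 × (90.2 mm)² = 6390 mm^2
Swept volume V = A × L; t = V / Q = A·L / Q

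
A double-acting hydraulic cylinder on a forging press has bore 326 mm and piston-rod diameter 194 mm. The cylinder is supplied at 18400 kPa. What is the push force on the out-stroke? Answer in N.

Cap-side area A_cap = π/4 × (326 mm)² = 83470 mm^2
F = P × A_cap = 18400 kPa × A_cap

F ≈ 1.54e6 N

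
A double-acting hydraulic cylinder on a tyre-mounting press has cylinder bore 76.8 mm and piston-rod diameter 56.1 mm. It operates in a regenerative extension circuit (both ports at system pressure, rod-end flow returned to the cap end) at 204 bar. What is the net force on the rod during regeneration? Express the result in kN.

F ≈ 50.4 kN

With equal pressure on both faces, forces on the annular region cancel; the net push is pressure × rod cross-section.
Rod cross-section A_rod = π/4 × (56.1 mm)² = 2472 mm^2
F = P × A_rod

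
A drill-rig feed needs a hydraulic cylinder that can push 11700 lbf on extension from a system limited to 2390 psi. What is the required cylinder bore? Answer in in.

D ≈ 2.50 in

Extension force acts on the full piston face: F = P × (π/4)D².
D = √(4F / (πP)) = √(4 × 11700 lbf / (π × 2390 psi))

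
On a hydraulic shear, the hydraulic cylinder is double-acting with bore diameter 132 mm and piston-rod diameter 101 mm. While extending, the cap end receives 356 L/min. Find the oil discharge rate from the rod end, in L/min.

Cap-side area A_cap = π/4 × (132 mm)² = 13680 mm^2
Rod-side annular area A_ann = π/4 × (132² − 101²) = 5673 mm^2
Piston speed v = Q_in/A_cap; rod-end outflow Q_out = v × A_ann = Q_in × A_ann/A_cap.

Q_out ≈ 148 L/min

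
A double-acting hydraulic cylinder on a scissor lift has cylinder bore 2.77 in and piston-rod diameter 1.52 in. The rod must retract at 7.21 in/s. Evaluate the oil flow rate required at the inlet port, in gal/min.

Q ≈ 7.89 gal/min

Rod-side annular area A_ann = π/4 × (2.77² − 1.52²) = 4.212 in^2
Q = A × v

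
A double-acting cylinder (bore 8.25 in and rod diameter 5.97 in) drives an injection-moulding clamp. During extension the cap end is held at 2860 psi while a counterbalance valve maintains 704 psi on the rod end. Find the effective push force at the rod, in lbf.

Cap-side area A_cap = π/4 × (8.25 in)² = 53.46 in^2
Rod-side annular area A_ann = π/4 × (8.25² − 5.97²) = 25.46 in^2
Net thrust = P_cap·A_cap − P_rod·A_ann = 1.529e5 lbf − 17930 lbf

F ≈ 1.35e5 lbf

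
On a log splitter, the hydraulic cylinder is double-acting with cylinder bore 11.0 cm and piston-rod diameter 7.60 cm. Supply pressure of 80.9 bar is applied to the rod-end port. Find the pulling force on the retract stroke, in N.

Rod-side annular area A_ann = π/4 × (11.0² − 7.60²) = 49.67 cm^2
On retraction the pressure acts on the annular area (bore minus rod).
F = P × A_ann

F ≈ 40200 N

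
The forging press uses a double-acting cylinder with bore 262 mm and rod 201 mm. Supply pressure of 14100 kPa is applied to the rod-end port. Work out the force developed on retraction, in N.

Rod-side annular area A_ann = π/4 × (262² − 201²) = 22180 mm^2
On retraction the pressure acts on the annular area (bore minus rod).
F = P × A_ann

F ≈ 3.13e5 N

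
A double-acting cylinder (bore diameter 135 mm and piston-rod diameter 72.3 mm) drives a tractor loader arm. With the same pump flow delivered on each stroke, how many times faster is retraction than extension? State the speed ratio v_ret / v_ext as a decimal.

v_ret/v_ext ≈ 1.40

Cap-side area A_cap = π/4 × (135 mm)² = 14310 mm^2
Rod-side annular area A_ann = π/4 × (135² − 72.3²) = 10210 mm^2
For equal Q, v ∝ 1/A, so v_ret/v_ext = A_cap/A_ann.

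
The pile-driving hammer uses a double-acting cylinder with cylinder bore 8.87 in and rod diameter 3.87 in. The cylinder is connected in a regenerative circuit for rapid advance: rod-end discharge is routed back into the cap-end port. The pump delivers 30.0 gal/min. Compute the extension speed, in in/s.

In regeneration the rod-end outflow joins the pump flow into the cap end, so the net volume the pump must supply per unit advance equals the rod cross-section area.
Rod cross-section A_rod = π/4 × (3.87 in)² = 11.76 in^2
v = Q_pump / A_rod

v ≈ 9.82 in/s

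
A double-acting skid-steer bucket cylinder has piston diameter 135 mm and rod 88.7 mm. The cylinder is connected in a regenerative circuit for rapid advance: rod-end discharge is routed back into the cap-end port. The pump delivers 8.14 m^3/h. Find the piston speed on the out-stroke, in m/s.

v ≈ 0.366 m/s

In regeneration the rod-end outflow joins the pump flow into the cap end, so the net volume the pump must supply per unit advance equals the rod cross-section area.
Rod cross-section A_rod = π/4 × (88.7 mm)² = 6179 mm^2
v = Q_pump / A_rod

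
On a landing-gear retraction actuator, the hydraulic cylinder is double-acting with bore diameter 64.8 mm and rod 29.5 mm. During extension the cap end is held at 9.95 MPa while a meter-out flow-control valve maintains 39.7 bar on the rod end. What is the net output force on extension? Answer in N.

F ≈ 22400 N

Cap-side area A_cap = π/4 × (64.8 mm)² = 3298 mm^2
Rod-side annular area A_ann = π/4 × (64.8² − 29.5²) = 2614 mm^2
Net thrust = P_cap·A_cap − P_rod·A_ann = 32810 N − 10380 N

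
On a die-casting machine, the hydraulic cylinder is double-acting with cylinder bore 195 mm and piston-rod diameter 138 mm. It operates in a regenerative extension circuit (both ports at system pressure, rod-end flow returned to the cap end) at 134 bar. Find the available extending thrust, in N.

With equal pressure on both faces, forces on the annular region cancel; the net push is pressure × rod cross-section.
Rod cross-section A_rod = π/4 × (138 mm)² = 14960 mm^2
F = P × A_rod

F ≈ 2.00e5 N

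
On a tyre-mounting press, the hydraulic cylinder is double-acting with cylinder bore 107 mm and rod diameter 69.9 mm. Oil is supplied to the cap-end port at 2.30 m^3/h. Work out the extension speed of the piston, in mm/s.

Cap-side area A_cap = π/4 × (107 mm)² = 8992 mm^2
v = Q / A

v ≈ 71.1 mm/s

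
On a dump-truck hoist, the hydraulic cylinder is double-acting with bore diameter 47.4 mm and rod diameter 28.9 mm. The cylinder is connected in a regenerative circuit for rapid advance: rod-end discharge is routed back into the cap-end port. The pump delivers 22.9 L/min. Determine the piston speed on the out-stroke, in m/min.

v ≈ 34.9 m/min

In regeneration the rod-end outflow joins the pump flow into the cap end, so the net volume the pump must supply per unit advance equals the rod cross-section area.
Rod cross-section A_rod = π/4 × (28.9 mm)² = 656.0 mm^2
v = Q_pump / A_rod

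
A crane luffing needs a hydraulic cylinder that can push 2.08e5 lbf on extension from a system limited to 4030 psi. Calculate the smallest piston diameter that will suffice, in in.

D ≈ 8.11 in

Extension force acts on the full piston face: F = P × (π/4)D².
D = √(4F / (πP)) = √(4 × 2.08e5 lbf / (π × 4030 psi))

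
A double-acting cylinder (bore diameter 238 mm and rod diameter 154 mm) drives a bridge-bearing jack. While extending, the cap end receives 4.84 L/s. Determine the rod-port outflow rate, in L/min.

Cap-side area A_cap = π/4 × (238 mm)² = 44490 mm^2
Rod-side annular area A_ann = π/4 × (238² − 154²) = 25860 mm^2
Piston speed v = Q_in/A_cap; rod-end outflow Q_out = v × A_ann = Q_in × A_ann/A_cap.

Q_out ≈ 169 L/min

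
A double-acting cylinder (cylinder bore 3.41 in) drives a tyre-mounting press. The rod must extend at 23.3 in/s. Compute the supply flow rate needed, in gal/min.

Cap-side area A_cap = π/4 × (3.41 in)² = 9.133 in^2
Q = A × v

Q ≈ 55.3 gal/min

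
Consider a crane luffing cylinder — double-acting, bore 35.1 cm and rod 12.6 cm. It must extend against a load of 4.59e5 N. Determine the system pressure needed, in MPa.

P ≈ 4.74 MPa

Cap-side area A_cap = π/4 × (35.1 cm)² = 967.6 cm^2
P = F / A = 4.59e5 N / A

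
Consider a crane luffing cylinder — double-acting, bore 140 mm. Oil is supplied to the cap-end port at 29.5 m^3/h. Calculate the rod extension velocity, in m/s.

Cap-side area A_cap = π/4 × (140 mm)² = 15390 mm^2
v = Q / A

v ≈ 0.532 m/s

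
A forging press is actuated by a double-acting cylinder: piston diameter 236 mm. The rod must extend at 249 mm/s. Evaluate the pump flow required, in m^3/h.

Q ≈ 39.2 m^3/h

Cap-side area A_cap = π/4 × (236 mm)² = 43740 mm^2
Q = A × v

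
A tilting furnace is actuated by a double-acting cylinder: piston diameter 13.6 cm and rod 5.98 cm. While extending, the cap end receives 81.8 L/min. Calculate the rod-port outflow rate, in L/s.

Cap-side area A_cap = π/4 × (13.6 cm)² = 145.3 cm^2
Rod-side annular area A_ann = π/4 × (13.6² − 5.98²) = 117.2 cm^2
Piston speed v = Q_in/A_cap; rod-end outflow Q_out = v × A_ann = Q_in × A_ann/A_cap.

Q_out ≈ 1.10 L/s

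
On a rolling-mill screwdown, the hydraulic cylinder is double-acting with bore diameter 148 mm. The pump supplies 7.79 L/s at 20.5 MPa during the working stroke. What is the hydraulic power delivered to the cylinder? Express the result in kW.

Hydraulic power = P × Q

W ≈ 160 kW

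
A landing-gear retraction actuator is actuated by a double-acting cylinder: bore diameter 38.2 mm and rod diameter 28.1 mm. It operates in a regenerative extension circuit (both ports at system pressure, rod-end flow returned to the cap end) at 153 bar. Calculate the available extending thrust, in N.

F ≈ 9490 N

With equal pressure on both faces, forces on the annular region cancel; the net push is pressure × rod cross-section.
Rod cross-section A_rod = π/4 × (28.1 mm)² = 620.2 mm^2
F = P × A_rod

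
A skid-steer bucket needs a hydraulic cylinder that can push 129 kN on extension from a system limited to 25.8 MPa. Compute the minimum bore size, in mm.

Extension force acts on the full piston face: F = P × (π/4)D².
D = √(4F / (πP)) = √(4 × 129 kN / (π × 25.8 MPa))

D ≈ 79.8 mm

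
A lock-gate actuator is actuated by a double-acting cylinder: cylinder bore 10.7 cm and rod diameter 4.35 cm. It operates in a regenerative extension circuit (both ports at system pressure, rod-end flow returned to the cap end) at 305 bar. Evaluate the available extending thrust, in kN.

F ≈ 45.3 kN

With equal pressure on both faces, forces on the annular region cancel; the net push is pressure × rod cross-section.
Rod cross-section A_rod = π/4 × (4.35 cm)² = 14.86 cm^2
F = P × A_rod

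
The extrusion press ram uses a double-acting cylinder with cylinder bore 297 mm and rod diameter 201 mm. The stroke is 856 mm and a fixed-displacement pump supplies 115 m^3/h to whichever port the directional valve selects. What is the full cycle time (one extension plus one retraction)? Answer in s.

t ≈ 2.86 s

Cap-side area A_cap = π/4 × (297 mm)² = 69280 mm^2
Rod-side annular area A_ann = π/4 × (297² − 201²) = 37550 mm^2
t_ext = A_cap·L/Q = 1.856 s
t_ret = A_ann·L/Q = 1.006 s
t_cycle = t_ext + t_ret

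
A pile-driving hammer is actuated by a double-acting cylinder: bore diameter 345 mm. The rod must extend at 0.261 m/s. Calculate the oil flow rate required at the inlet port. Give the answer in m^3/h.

Cap-side area A_cap = π/4 × (345 mm)² = 93480 mm^2
Q = A × v

Q ≈ 87.8 m^3/h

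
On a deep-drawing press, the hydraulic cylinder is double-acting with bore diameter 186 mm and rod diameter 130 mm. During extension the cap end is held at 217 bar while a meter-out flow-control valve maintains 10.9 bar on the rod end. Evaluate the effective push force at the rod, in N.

Cap-side area A_cap = π/4 × (186 mm)² = 27170 mm^2
Rod-side annular area A_ann = π/4 × (186² − 130²) = 13900 mm^2
Net thrust = P_cap·A_cap − P_rod·A_ann = 5.896e5 N − 15150 N

F ≈ 5.74e5 N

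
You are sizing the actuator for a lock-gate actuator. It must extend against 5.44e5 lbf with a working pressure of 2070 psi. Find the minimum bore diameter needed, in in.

D ≈ 18.3 in

Extension force acts on the full piston face: F = P × (π/4)D².
D = √(4F / (πP)) = √(4 × 5.44e5 lbf / (π × 2070 psi))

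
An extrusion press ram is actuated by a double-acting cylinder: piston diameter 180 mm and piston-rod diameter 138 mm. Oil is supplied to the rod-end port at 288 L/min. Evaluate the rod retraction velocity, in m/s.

Rod-side annular area A_ann = π/4 × (180² − 138²) = 10490 mm^2
Flow into the rod-end port fills the annular volume.
v = Q / A

v ≈ 0.458 m/s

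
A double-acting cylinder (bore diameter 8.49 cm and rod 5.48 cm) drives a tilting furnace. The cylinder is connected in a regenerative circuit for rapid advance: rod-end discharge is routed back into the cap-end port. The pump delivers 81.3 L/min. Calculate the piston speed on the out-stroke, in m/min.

v ≈ 34.5 m/min

In regeneration the rod-end outflow joins the pump flow into the cap end, so the net volume the pump must supply per unit advance equals the rod cross-section area.
Rod cross-section A_rod = π/4 × (5.48 cm)² = 23.59 cm^2
v = Q_pump / A_rod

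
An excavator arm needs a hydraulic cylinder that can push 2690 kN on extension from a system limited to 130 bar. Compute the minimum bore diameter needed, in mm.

D ≈ 513 mm

Extension force acts on the full piston face: F = P × (π/4)D².
D = √(4F / (πP)) = √(4 × 2690 kN / (π × 130 bar))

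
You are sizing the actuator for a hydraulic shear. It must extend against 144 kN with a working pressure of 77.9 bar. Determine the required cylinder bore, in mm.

D ≈ 153 mm

Extension force acts on the full piston face: F = P × (π/4)D².
D = √(4F / (πP)) = √(4 × 144 kN / (π × 77.9 bar))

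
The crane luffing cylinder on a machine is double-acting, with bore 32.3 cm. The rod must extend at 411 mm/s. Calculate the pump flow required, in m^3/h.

Cap-side area A_cap = π/4 × (32.3 cm)² = 819.4 cm^2
Q = A × v

Q ≈ 121 m^3/h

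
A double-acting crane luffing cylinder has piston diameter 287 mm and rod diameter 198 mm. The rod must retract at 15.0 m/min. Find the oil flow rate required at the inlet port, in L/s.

Rod-side annular area A_ann = π/4 × (287² − 198²) = 33900 mm^2
Q = A × v

Q ≈ 8.48 L/s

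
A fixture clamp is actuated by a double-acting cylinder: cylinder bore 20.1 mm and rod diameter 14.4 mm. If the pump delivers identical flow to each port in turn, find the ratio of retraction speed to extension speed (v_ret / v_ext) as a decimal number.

v_ret/v_ext ≈ 2.05

Cap-side area A_cap = π/4 × (20.1 mm)² = 317.3 mm^2
Rod-side annular area A_ann = π/4 × (20.1² − 14.4²) = 154.4 mm^2
For equal Q, v ∝ 1/A, so v_ret/v_ext = A_cap/A_ann.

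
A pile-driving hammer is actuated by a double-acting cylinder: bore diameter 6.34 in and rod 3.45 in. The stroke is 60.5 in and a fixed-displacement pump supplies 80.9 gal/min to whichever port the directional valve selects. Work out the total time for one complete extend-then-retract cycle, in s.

t ≈ 10.4 s

Cap-side area A_cap = π/4 × (6.34 in)² = 31.57 in^2
Rod-side annular area A_ann = π/4 × (6.34² − 3.45²) = 22.22 in^2
t_ext = A_cap·L/Q = 6.132 s
t_ret = A_ann·L/Q = 4.316 s
t_cycle = t_ext + t_ret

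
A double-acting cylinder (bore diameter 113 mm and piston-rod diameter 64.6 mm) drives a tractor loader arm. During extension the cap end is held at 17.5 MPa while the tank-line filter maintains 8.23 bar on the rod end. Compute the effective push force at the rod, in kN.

Cap-side area A_cap = π/4 × (113 mm)² = 10030 mm^2
Rod-side annular area A_ann = π/4 × (113² − 64.6²) = 6751 mm^2
Net thrust = P_cap·A_cap − P_rod·A_ann = 175.5 kN − 5.556 kN

F ≈ 170 kN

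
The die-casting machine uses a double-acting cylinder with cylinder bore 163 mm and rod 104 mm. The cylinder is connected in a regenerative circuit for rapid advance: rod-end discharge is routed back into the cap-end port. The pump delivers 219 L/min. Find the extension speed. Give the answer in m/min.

In regeneration the rod-end outflow joins the pump flow into the cap end, so the net volume the pump must supply per unit advance equals the rod cross-section area.
Rod cross-section A_rod = π/4 × (104 mm)² = 8495 mm^2
v = Q_pump / A_rod

v ≈ 25.8 m/min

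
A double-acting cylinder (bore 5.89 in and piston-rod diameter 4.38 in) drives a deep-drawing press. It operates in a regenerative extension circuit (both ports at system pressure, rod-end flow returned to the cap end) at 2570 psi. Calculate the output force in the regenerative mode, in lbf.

With equal pressure on both faces, forces on the annular region cancel; the net push is pressure × rod cross-section.
Rod cross-section A_rod = π/4 × (4.38 in)² = 15.07 in^2
F = P × A_rod

F ≈ 38700 lbf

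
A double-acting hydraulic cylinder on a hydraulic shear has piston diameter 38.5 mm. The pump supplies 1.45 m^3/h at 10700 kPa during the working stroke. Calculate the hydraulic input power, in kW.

W ≈ 4.31 kW

Hydraulic power = P × Q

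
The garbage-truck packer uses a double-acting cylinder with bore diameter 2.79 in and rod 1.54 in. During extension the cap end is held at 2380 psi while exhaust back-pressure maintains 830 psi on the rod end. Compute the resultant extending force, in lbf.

Cap-side area A_cap = π/4 × (2.79 in)² = 6.114 in^2
Rod-side annular area A_ann = π/4 × (2.79² − 1.54²) = 4.251 in^2
Net thrust = P_cap·A_cap − P_rod·A_ann = 14550 lbf − 3528 lbf

F ≈ 11000 lbf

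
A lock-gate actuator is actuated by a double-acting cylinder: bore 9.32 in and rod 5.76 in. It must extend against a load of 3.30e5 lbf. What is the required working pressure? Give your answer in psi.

Cap-side area A_cap = π/4 × (9.32 in)² = 68.22 in^2
P = F / A = 3.30e5 lbf / A

P ≈ 4840 psi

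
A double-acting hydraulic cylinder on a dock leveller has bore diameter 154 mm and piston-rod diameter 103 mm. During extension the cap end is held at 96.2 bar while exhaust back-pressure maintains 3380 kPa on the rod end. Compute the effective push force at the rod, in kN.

Cap-side area A_cap = π/4 × (154 mm)² = 18630 mm^2
Rod-side annular area A_ann = π/4 × (154² − 103²) = 10290 mm^2
Net thrust = P_cap·A_cap − P_rod·A_ann = 179.2 kN − 34.79 kN

F ≈ 144 kN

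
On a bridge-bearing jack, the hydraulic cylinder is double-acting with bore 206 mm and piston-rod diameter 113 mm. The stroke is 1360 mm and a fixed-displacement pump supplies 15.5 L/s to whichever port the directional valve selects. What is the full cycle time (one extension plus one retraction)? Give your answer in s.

t ≈ 4.97 s

Cap-side area A_cap = π/4 × (206 mm)² = 33330 mm^2
Rod-side annular area A_ann = π/4 × (206² − 113²) = 23300 mm^2
t_ext = A_cap·L/Q = 2.924 s
t_ret = A_ann·L/Q = 2.044 s
t_cycle = t_ext + t_ret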